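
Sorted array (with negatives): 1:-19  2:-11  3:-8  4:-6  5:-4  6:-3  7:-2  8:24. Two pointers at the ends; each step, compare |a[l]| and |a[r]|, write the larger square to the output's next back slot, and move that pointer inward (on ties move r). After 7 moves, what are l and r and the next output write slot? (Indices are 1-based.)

[1,8] |-19|<=|24| out[8]=576 → r--
[1,7] |-19|>|-2| out[7]=361 → l++
[2,7] |-11|>|-2| out[6]=121 → l++
[3,7] |-8|>|-2| out[5]=64 → l++
[4,7] |-6|>|-2| out[4]=36 → l++
[5,7] |-4|>|-2| out[3]=16 → l++
[6,7] |-3|>|-2| out[2]=9 → l++

l=7, r=7, next write slot=1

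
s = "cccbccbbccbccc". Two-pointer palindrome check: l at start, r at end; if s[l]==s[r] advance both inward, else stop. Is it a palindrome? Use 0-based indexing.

palindrome

[0,13] 'c'=='c' → l++,r--
[1,12] 'c'=='c' → l++,r--
[2,11] 'c'=='c' → l++,r--
[3,10] 'b'=='b' → l++,r--
[4,9] 'c'=='c' → l++,r--
[5,8] 'c'=='c' → l++,r--
[6,7] 'b'=='b' → l++,r--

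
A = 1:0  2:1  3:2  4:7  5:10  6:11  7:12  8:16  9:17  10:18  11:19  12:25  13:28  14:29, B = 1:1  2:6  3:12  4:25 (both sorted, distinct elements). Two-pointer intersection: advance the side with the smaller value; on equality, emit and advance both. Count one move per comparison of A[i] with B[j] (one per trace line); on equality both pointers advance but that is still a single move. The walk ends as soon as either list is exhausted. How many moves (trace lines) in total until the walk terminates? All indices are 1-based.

i=1 j=1: 0<1, i++
i=2 j=1: 1==1 emit, i++,j++
i=3 j=2: 2<6, i++
i=4 j=2: 7>6, j++
i=4 j=3: 7<12, i++
i=5 j=3: 10<12, i++
i=6 j=3: 11<12, i++
i=7 j=3: 12==12 emit, i++,j++
i=8 j=4: 16<25, i++
i=9 j=4: 17<25, i++
i=10 j=4: 18<25, i++
i=11 j=4: 19<25, i++
i=12 j=4: 25==25 emit, i++,j++

13 moves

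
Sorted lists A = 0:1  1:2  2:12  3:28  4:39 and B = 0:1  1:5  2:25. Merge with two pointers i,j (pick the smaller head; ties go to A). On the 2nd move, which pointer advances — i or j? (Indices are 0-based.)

j

[i=0,j=0] A[i]=1<=B[j]=1 take 1 → i++
[i=1,j=0] A[i]=2>B[j]=1 take 1 → j++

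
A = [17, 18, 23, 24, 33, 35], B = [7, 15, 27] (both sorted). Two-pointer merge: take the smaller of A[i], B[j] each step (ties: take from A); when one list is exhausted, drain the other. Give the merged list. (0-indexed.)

[7, 15, 17, 18, 23, 24, 27, 33, 35]

[i=0,j=0] A[i]=17>B[j]=7 take 7 → j++
[i=0,j=1] A[i]=17>B[j]=15 take 15 → j++
[i=0,j=2] A[i]=17<=B[j]=27 take 17 → i++
[i=1,j=2] A[i]=18<=B[j]=27 take 18 → i++
[i=2,j=2] A[i]=23<=B[j]=27 take 23 → i++
[i=3,j=2] A[i]=24<=B[j]=27 take 24 → i++
[i=4,j=2] A[i]=33>B[j]=27 take 27 → j++
[i=4,j=3] B done, take A[i]=33 → i++
[i=5,j=3] B done, take A[i]=35 → i++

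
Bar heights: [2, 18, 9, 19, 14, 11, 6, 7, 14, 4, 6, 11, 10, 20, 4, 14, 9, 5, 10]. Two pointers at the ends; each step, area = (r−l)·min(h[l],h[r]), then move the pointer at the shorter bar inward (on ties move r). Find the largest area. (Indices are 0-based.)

[0,18] min(2,10)*18=36 best=36 * → l++
[1,18] min(18,10)*17=170 best=170 * → r--
[1,17] min(18,5)*16=80 best=170 → r--
[1,16] min(18,9)*15=135 best=170 → r--
[1,15] min(18,14)*14=196 best=196 * → r--
[1,14] min(18,4)*13=52 best=196 → r--
[1,13] min(18,20)*12=216 best=216 * → l++
[2,13] min(9,20)*11=99 best=216 → l++
[3,13] min(19,20)*10=190 best=216 → l++
[4,13] min(14,20)*9=126 best=216 → l++
[5,13] min(11,20)*8=88 best=216 → l++
[6,13] min(6,20)*7=42 best=216 → l++
[7,13] min(7,20)*6=42 best=216 → l++
[8,13] min(14,20)*5=70 best=216 → l++
[9,13] min(4,20)*4=16 best=216 → l++
[10,13] min(6,20)*3=18 best=216 → l++
[11,13] min(11,20)*2=22 best=216 → l++
[12,13] min(10,20)*1=10 best=216 → l++

max area = 216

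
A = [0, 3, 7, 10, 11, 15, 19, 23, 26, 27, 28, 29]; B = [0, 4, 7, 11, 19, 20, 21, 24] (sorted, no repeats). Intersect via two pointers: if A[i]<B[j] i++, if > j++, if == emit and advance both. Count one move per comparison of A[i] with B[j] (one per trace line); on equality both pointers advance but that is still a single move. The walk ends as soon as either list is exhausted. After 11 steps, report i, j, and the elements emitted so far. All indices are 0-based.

[i=0,j=0] 0==0 emit → i++,j++
[i=1,j=1] 3<4 → i++
[i=2,j=1] 7>4 → j++
[i=2,j=2] 7==7 emit → i++,j++
[i=3,j=3] 10<11 → i++
[i=4,j=3] 11==11 emit → i++,j++
[i=5,j=4] 15<19 → i++
[i=6,j=4] 19==19 emit → i++,j++
[i=7,j=5] 23>20 → j++
[i=7,j=6] 23>21 → j++
[i=7,j=7] 23<24 → i++

i=8, j=7, emitted=[0, 7, 11, 19]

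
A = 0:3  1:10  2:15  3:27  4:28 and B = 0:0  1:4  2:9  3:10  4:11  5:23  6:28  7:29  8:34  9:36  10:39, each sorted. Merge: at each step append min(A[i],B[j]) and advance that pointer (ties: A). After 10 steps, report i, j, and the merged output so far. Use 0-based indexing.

i=4, j=6, merged so far=[0, 3, 4, 9, 10, 10, 11, 15, 23, 27]

[i=0,j=0] A[i]=3>B[j]=0 take 0 → j++
[i=0,j=1] A[i]=3<=B[j]=4 take 3 → i++
[i=1,j=1] A[i]=10>B[j]=4 take 4 → j++
[i=1,j=2] A[i]=10>B[j]=9 take 9 → j++
[i=1,j=3] A[i]=10<=B[j]=10 take 10 → i++
[i=2,j=3] A[i]=15>B[j]=10 take 10 → j++
[i=2,j=4] A[i]=15>B[j]=11 take 11 → j++
[i=2,j=5] A[i]=15<=B[j]=23 take 15 → i++
[i=3,j=5] A[i]=27>B[j]=23 take 23 → j++
[i=3,j=6] A[i]=27<=B[j]=28 take 27 → i++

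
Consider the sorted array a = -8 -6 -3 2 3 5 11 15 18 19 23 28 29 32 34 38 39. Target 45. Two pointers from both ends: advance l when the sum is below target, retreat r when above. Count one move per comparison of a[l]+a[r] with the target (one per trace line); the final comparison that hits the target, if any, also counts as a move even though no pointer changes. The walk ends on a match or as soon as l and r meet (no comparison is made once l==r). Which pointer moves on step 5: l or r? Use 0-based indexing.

l=0 r=16: -8+39=31 <45, l++
l=1 r=16: -6+39=33 <45, l++
l=2 r=16: -3+39=36 <45, l++
l=3 r=16: 2+39=41 <45, l++
l=4 r=16: 3+39=42 <45, l++

l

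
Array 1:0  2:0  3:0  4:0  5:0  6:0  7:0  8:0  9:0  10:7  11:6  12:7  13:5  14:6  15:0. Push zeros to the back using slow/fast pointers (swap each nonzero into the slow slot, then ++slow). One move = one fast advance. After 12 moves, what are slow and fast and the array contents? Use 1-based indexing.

(s=1,f=1) a[fast]=0 → fast++
(s=1,f=2) a[fast]=0 → fast++
(s=1,f=3) a[fast]=0 → fast++
(s=1,f=4) a[fast]=0 → fast++
(s=1,f=5) a[fast]=0 → fast++
(s=1,f=6) a[fast]=0 → fast++
(s=1,f=7) a[fast]=0 → fast++
(s=1,f=8) a[fast]=0 → fast++
(s=1,f=9) a[fast]=0 → fast++
(s=1,f=10) a[fast]=7≠0 swap→a[1]=7 → slow++,fast++
(s=2,f=11) a[fast]=6≠0 swap→a[2]=6 → slow++,fast++
(s=3,f=12) a[fast]=7≠0 swap→a[3]=7 → slow++,fast++

slow=4, fast=13, a=[7, 6, 7, 0, 0, 0, 0, 0, 0, 0, 0, 0, 5, 6, 0]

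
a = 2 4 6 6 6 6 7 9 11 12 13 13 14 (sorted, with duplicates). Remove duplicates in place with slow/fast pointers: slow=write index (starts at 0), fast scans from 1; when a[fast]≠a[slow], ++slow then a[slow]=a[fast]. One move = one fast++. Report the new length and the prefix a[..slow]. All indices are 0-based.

length 9; prefix = [2, 4, 6, 7, 9, 11, 12, 13, 14]

(s=0,f=1) a[fast]=4≠a[slow]=2 write a[1]=4 → slow++,fast++
(s=1,f=2) a[fast]=6≠a[slow]=4 write a[2]=6 → slow++,fast++
(s=2,f=3) a[fast]=6=a[slow] dup → fast++
(s=2,f=4) a[fast]=6=a[slow] dup → fast++
(s=2,f=5) a[fast]=6=a[slow] dup → fast++
(s=2,f=6) a[fast]=7≠a[slow]=6 write a[3]=7 → slow++,fast++
(s=3,f=7) a[fast]=9≠a[slow]=7 write a[4]=9 → slow++,fast++
(s=4,f=8) a[fast]=11≠a[slow]=9 write a[5]=11 → slow++,fast++
(s=5,f=9) a[fast]=12≠a[slow]=11 write a[6]=12 → slow++,fast++
(s=6,f=10) a[fast]=13≠a[slow]=12 write a[7]=13 → slow++,fast++
(s=7,f=11) a[fast]=13=a[slow] dup → fast++
(s=7,f=12) a[fast]=14≠a[slow]=13 write a[8]=14 → slow++,fast++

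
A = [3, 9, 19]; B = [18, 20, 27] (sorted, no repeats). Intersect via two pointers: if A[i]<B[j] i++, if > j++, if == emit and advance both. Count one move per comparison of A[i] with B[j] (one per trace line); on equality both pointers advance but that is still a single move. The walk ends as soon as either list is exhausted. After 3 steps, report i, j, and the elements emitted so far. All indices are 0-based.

[i=0,j=0] 3<18 → i++
[i=1,j=0] 9<18 → i++
[i=2,j=0] 19>18 → j++

i=2, j=1, emitted=[]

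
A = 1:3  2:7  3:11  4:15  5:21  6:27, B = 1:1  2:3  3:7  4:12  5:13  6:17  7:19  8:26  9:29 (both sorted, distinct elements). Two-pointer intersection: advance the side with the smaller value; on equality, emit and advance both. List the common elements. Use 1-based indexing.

intersection = [3, 7]

[i=1,j=1] 3>1 → j++
[i=1,j=2] 3==3 emit → i++,j++
[i=2,j=3] 7==7 emit → i++,j++
[i=3,j=4] 11<12 → i++
[i=4,j=4] 15>12 → j++
[i=4,j=5] 15>13 → j++
[i=4,j=6] 15<17 → i++
[i=5,j=6] 21>17 → j++
[i=5,j=7] 21>19 → j++
[i=5,j=8] 21<26 → i++
[i=6,j=8] 27>26 → j++
[i=6,j=9] 27<29 → i++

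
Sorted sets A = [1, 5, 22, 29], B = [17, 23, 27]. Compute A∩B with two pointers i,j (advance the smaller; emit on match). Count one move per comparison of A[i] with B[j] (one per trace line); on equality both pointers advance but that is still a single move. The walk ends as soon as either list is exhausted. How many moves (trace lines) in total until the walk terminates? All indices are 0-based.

6 moves

i=0 j=0: 1<17, i++
i=1 j=0: 5<17, i++
i=2 j=0: 22>17, j++
i=2 j=1: 22<23, i++
i=3 j=1: 29>23, j++
i=3 j=2: 29>27, j++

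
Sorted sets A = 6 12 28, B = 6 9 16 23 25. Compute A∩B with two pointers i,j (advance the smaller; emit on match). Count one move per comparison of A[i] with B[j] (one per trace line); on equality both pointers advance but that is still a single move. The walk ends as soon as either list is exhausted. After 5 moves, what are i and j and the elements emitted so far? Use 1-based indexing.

i=1 j=1: 6==6 emit, i++,j++
i=2 j=2: 12>9, j++
i=2 j=3: 12<16, i++
i=3 j=3: 28>16, j++
i=3 j=4: 28>23, j++

i=3, j=5, emitted=[6]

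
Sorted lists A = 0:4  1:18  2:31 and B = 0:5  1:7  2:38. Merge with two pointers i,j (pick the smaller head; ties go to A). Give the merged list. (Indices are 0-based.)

i=0 j=0: A[i]=4<=B[j]=5 take 4, i++
i=1 j=0: A[i]=18>B[j]=5 take 5, j++
i=1 j=1: A[i]=18>B[j]=7 take 7, j++
i=1 j=2: A[i]=18<=B[j]=38 take 18, i++
i=2 j=2: A[i]=31<=B[j]=38 take 31, i++
i=3 j=2: A done, take B[j]=38, j++

[4, 5, 7, 18, 31, 38]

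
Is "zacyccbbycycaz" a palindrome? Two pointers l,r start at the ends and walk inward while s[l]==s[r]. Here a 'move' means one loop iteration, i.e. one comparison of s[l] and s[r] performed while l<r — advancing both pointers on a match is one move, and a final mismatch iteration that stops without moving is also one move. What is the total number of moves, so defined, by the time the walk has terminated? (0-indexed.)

[0,13] 'z'=='z' → l++,r--
[1,12] 'a'=='a' → l++,r--
[2,11] 'c'=='c' → l++,r--
[3,10] 'y'=='y' → l++,r--
[4,9] 'c'=='c' → l++,r--
[5,8] 'c'!='y' → stop

6 moves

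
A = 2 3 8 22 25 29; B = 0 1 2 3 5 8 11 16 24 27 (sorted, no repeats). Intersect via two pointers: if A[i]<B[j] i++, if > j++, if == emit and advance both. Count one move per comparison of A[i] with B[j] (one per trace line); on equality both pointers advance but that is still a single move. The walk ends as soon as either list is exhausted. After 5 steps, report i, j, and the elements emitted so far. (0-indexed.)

i=2, j=5, emitted=[2, 3]

[i=0,j=0] 2>0 → j++
[i=0,j=1] 2>1 → j++
[i=0,j=2] 2==2 emit → i++,j++
[i=1,j=3] 3==3 emit → i++,j++
[i=2,j=4] 8>5 → j++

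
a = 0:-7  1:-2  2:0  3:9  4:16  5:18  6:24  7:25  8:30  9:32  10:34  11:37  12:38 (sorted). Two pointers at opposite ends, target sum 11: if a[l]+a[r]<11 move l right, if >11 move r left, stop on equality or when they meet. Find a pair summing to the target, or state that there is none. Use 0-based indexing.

[0,12] -7+38=31 >11 → r--
[0,11] -7+37=30 >11 → r--
[0,10] -7+34=27 >11 → r--
[0,9] -7+32=25 >11 → r--
[0,8] -7+30=23 >11 → r--
[0,7] -7+25=18 >11 → r--
[0,6] -7+24=17 >11 → r--
[0,5] -7+18=11 → found

(-7, 18)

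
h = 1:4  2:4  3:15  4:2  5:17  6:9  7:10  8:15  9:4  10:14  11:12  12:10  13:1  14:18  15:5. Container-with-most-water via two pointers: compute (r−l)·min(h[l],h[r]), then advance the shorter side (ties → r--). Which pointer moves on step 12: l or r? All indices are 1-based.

l=1 r=15: min(4,5)*14=56 best=56 *, l++
l=2 r=15: min(4,5)*13=52 best=56, l++
l=3 r=15: min(15,5)*12=60 best=60 *, r--
l=3 r=14: min(15,18)*11=165 best=165 *, l++
l=4 r=14: min(2,18)*10=20 best=165, l++
l=5 r=14: min(17,18)*9=153 best=165, l++
l=6 r=14: min(9,18)*8=72 best=165, l++
l=7 r=14: min(10,18)*7=70 best=165, l++
l=8 r=14: min(15,18)*6=90 best=165, l++
l=9 r=14: min(4,18)*5=20 best=165, l++
l=10 r=14: min(14,18)*4=56 best=165, l++
l=11 r=14: min(12,18)*3=36 best=165, l++

l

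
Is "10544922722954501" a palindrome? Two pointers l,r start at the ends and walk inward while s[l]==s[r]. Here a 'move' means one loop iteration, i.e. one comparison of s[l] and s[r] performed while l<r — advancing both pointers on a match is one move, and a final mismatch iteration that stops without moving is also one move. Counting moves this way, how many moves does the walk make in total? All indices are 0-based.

5 moves

l=0 r=16: '1'=='1', l++,r--
l=1 r=15: '0'=='0', l++,r--
l=2 r=14: '5'=='5', l++,r--
l=3 r=13: '4'=='4', l++,r--
l=4 r=12: '4'!='5', stop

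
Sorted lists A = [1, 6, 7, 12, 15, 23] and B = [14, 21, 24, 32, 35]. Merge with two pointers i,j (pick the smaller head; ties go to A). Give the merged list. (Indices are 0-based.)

[i=0,j=0] A[i]=1<=B[j]=14 take 1 → i++
[i=1,j=0] A[i]=6<=B[j]=14 take 6 → i++
[i=2,j=0] A[i]=7<=B[j]=14 take 7 → i++
[i=3,j=0] A[i]=12<=B[j]=14 take 12 → i++
[i=4,j=0] A[i]=15>B[j]=14 take 14 → j++
[i=4,j=1] A[i]=15<=B[j]=21 take 15 → i++
[i=5,j=1] A[i]=23>B[j]=21 take 21 → j++
[i=5,j=2] A[i]=23<=B[j]=24 take 23 → i++
[i=6,j=2] A done, take B[j]=24 → j++
[i=6,j=3] A done, take B[j]=32 → j++
[i=6,j=4] A done, take B[j]=35 → j++

[1, 6, 7, 12, 14, 15, 21, 23, 24, 32, 35]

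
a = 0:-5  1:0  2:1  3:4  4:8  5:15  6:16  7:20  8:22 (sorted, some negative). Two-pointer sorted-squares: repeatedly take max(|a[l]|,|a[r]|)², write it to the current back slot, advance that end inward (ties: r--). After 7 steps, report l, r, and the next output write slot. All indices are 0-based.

l=0 r=8: |-5|<=|22| out[8]=484, r--
l=0 r=7: |-5|<=|20| out[7]=400, r--
l=0 r=6: |-5|<=|16| out[6]=256, r--
l=0 r=5: |-5|<=|15| out[5]=225, r--
l=0 r=4: |-5|<=|8| out[4]=64, r--
l=0 r=3: |-5|>|4| out[3]=25, l++
l=1 r=3: |0|<=|4| out[2]=16, r--

l=1, r=2, next write slot=1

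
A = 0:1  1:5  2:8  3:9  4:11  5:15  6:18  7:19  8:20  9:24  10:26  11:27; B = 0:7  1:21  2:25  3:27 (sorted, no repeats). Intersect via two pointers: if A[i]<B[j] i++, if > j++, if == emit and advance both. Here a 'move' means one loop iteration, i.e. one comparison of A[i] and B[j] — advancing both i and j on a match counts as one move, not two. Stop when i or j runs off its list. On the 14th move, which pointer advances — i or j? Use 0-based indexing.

i

i=0 j=0: 1<7, i++
i=1 j=0: 5<7, i++
i=2 j=0: 8>7, j++
i=2 j=1: 8<21, i++
i=3 j=1: 9<21, i++
i=4 j=1: 11<21, i++
i=5 j=1: 15<21, i++
i=6 j=1: 18<21, i++
i=7 j=1: 19<21, i++
i=8 j=1: 20<21, i++
i=9 j=1: 24>21, j++
i=9 j=2: 24<25, i++
i=10 j=2: 26>25, j++
i=10 j=3: 26<27, i++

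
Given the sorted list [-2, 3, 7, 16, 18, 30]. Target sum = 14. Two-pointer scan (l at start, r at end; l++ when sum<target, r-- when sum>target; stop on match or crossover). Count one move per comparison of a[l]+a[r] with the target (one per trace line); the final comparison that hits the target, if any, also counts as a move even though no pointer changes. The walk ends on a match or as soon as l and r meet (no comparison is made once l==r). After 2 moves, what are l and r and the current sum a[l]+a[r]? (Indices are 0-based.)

l=0, r=3, sum=14

[0,5] -2+30=28 >14 → r--
[0,4] -2+18=16 >14 → r--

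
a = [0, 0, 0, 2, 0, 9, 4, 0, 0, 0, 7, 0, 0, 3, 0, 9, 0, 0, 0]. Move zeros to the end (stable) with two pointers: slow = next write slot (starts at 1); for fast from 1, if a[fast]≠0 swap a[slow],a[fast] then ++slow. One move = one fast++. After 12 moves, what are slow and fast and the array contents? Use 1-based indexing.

slow=1 fast=1: a[fast]=0, fast++
slow=1 fast=2: a[fast]=0, fast++
slow=1 fast=3: a[fast]=0, fast++
slow=1 fast=4: a[fast]=2≠0 swap→a[1]=2, slow++,fast++
slow=2 fast=5: a[fast]=0, fast++
slow=2 fast=6: a[fast]=9≠0 swap→a[2]=9, slow++,fast++
slow=3 fast=7: a[fast]=4≠0 swap→a[3]=4, slow++,fast++
slow=4 fast=8: a[fast]=0, fast++
slow=4 fast=9: a[fast]=0, fast++
slow=4 fast=10: a[fast]=0, fast++
slow=4 fast=11: a[fast]=7≠0 swap→a[4]=7, slow++,fast++
slow=5 fast=12: a[fast]=0, fast++

slow=5, fast=13, a=[2, 9, 4, 7, 0, 0, 0, 0, 0, 0, 0, 0, 0, 3, 0, 9, 0, 0, 0]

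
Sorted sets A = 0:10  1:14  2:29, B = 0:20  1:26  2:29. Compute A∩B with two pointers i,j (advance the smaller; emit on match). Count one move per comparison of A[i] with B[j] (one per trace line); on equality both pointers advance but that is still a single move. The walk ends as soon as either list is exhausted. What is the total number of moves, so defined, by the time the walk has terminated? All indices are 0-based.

5 moves

[i=0,j=0] 10<20 → i++
[i=1,j=0] 14<20 → i++
[i=2,j=0] 29>20 → j++
[i=2,j=1] 29>26 → j++
[i=2,j=2] 29==29 emit → i++,j++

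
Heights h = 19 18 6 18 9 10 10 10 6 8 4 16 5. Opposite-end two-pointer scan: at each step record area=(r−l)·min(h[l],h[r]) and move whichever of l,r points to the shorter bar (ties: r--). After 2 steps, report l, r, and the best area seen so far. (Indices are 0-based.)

[0,12] min(19,5)*12=60 best=60 * → r--
[0,11] min(19,16)*11=176 best=176 * → r--

l=0, r=10, best area=176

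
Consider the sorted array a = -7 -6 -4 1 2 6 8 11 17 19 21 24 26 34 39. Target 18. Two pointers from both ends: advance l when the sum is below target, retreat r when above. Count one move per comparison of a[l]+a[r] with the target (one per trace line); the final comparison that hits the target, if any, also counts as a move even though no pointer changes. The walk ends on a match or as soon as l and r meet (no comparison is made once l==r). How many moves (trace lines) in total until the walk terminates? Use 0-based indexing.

5 moves

l=0 r=14: -7+39=32 >18, r--
l=0 r=13: -7+34=27 >18, r--
l=0 r=12: -7+26=19 >18, r--
l=0 r=11: -7+24=17 <18, l++
l=1 r=11: -6+24=18, found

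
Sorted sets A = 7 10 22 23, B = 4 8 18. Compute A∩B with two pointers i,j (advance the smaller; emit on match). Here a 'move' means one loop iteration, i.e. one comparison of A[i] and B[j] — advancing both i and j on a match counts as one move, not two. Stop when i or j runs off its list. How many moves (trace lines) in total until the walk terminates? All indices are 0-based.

i=0 j=0: 7>4, j++
i=0 j=1: 7<8, i++
i=1 j=1: 10>8, j++
i=1 j=2: 10<18, i++
i=2 j=2: 22>18, j++

5 moves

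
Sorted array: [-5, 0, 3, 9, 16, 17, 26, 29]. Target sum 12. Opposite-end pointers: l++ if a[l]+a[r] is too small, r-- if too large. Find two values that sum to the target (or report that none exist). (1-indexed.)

l=1 r=8: -5+29=24 >12, r--
l=1 r=7: -5+26=21 >12, r--
l=1 r=6: -5+17=12, found

(-5, 17)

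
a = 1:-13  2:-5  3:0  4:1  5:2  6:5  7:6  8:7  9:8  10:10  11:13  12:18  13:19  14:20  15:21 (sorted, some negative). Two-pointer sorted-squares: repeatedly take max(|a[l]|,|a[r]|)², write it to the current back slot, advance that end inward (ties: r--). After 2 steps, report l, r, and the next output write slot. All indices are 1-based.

l=1, r=13, next write slot=13

[1,15] |-13|<=|21| out[15]=441 → r--
[1,14] |-13|<=|20| out[14]=400 → r--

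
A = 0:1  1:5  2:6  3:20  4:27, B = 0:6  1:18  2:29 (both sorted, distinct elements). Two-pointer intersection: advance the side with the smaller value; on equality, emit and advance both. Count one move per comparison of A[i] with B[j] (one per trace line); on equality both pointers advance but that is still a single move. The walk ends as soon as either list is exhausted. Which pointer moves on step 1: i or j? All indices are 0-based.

[i=0,j=0] 1<6 → i++

i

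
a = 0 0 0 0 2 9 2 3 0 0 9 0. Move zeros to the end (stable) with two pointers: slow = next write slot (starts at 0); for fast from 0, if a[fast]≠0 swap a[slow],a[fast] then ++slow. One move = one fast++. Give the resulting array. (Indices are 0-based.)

[2, 9, 2, 3, 9, 0, 0, 0, 0, 0, 0, 0]

(s=0,f=0) a[fast]=0 → fast++
(s=0,f=1) a[fast]=0 → fast++
(s=0,f=2) a[fast]=0 → fast++
(s=0,f=3) a[fast]=0 → fast++
(s=0,f=4) a[fast]=2≠0 swap→a[0]=2 → slow++,fast++
(s=1,f=5) a[fast]=9≠0 swap→a[1]=9 → slow++,fast++
(s=2,f=6) a[fast]=2≠0 swap→a[2]=2 → slow++,fast++
(s=3,f=7) a[fast]=3≠0 swap→a[3]=3 → slow++,fast++
(s=4,f=8) a[fast]=0 → fast++
(s=4,f=9) a[fast]=0 → fast++
(s=4,f=10) a[fast]=9≠0 swap→a[4]=9 → slow++,fast++
(s=5,f=11) a[fast]=0 → fast++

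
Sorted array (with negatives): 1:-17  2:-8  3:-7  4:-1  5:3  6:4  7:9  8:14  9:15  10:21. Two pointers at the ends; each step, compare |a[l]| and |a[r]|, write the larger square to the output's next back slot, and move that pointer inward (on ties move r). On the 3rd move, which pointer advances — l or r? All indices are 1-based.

l=1 r=10: |-17|<=|21| out[10]=441, r--
l=1 r=9: |-17|>|15| out[9]=289, l++
l=2 r=9: |-8|<=|15| out[8]=225, r--

r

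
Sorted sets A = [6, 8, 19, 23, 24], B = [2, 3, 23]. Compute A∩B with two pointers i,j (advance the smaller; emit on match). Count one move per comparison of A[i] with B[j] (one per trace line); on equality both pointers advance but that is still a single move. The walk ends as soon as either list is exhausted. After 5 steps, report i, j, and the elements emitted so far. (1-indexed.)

[i=1,j=1] 6>2 → j++
[i=1,j=2] 6>3 → j++
[i=1,j=3] 6<23 → i++
[i=2,j=3] 8<23 → i++
[i=3,j=3] 19<23 → i++

i=4, j=3, emitted=[]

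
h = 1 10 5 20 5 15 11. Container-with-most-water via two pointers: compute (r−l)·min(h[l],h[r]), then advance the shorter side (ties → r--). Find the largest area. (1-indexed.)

[1,7] min(1,11)*6=6 best=6 * → l++
[2,7] min(10,11)*5=50 best=50 * → l++
[3,7] min(5,11)*4=20 best=50 → l++
[4,7] min(20,11)*3=33 best=50 → r--
[4,6] min(20,15)*2=30 best=50 → r--
[4,5] min(20,5)*1=5 best=50 → r--

max area = 50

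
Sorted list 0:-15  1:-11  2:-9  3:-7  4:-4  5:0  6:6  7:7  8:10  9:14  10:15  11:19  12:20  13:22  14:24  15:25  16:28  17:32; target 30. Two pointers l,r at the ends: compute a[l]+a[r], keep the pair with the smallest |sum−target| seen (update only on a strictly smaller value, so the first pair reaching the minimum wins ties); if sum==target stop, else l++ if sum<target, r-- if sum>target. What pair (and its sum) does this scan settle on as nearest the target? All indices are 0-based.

[0,17] -15+32=17 d=13 * → l++
[1,17] -11+32=21 d=9 * → l++
[2,17] -9+32=23 d=7 * → l++
[3,17] -7+32=25 d=5 * → l++
[4,17] -4+32=28 d=2 * → l++
[5,17] 0+32=32 d=2 → r--
[5,16] 0+28=28 d=2 → l++
[6,16] 6+28=34 d=4 → r--
[6,15] 6+25=31 d=1 * → r--
[6,14] 6+24=30 d=0 * → stop

pair (6, 24) with sum 30 (|Δ|=0)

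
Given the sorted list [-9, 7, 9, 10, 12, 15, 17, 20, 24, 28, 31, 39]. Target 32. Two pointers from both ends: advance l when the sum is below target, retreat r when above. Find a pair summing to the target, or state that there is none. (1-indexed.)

[1,12] -9+39=30 <32 → l++
[2,12] 7+39=46 >32 → r--
[2,11] 7+31=38 >32 → r--
[2,10] 7+28=35 >32 → r--
[2,9] 7+24=31 <32 → l++
[3,9] 9+24=33 >32 → r--
[3,8] 9+20=29 <32 → l++
[4,8] 10+20=30 <32 → l++
[5,8] 12+20=32 → found

(12, 20)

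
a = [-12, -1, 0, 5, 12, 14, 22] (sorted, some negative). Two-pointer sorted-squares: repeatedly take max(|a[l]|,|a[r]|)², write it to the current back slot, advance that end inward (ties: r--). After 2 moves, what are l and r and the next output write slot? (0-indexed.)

l=0, r=4, next write slot=4

[0,6] |-12|<=|22| out[6]=484 → r--
[0,5] |-12|<=|14| out[5]=196 → r--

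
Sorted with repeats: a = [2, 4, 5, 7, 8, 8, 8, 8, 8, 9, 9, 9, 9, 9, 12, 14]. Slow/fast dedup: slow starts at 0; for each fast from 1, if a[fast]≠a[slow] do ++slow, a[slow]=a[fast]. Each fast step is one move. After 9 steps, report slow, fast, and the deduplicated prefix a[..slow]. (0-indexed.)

slow=0 fast=1: a[fast]=4≠a[slow]=2 write a[1]=4, slow++,fast++
slow=1 fast=2: a[fast]=5≠a[slow]=4 write a[2]=5, slow++,fast++
slow=2 fast=3: a[fast]=7≠a[slow]=5 write a[3]=7, slow++,fast++
slow=3 fast=4: a[fast]=8≠a[slow]=7 write a[4]=8, slow++,fast++
slow=4 fast=5: a[fast]=8=a[slow] dup, fast++
slow=4 fast=6: a[fast]=8=a[slow] dup, fast++
slow=4 fast=7: a[fast]=8=a[slow] dup, fast++
slow=4 fast=8: a[fast]=8=a[slow] dup, fast++
slow=4 fast=9: a[fast]=9≠a[slow]=8 write a[5]=9, slow++,fast++

slow=5, fast=10, prefix=[2, 4, 5, 7, 8, 9]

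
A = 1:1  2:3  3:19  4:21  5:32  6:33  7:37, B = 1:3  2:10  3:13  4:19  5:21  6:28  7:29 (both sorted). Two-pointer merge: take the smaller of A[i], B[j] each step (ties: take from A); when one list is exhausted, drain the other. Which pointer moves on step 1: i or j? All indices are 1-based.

i

i=1 j=1: A[i]=1<=B[j]=3 take 1, i++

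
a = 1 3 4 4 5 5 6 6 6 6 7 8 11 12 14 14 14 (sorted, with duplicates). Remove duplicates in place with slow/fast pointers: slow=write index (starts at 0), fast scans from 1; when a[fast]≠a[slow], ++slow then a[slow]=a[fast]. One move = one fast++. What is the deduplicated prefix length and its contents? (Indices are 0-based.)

(s=0,f=1) a[fast]=3≠a[slow]=1 write a[1]=3 → slow++,fast++
(s=1,f=2) a[fast]=4≠a[slow]=3 write a[2]=4 → slow++,fast++
(s=2,f=3) a[fast]=4=a[slow] dup → fast++
(s=2,f=4) a[fast]=5≠a[slow]=4 write a[3]=5 → slow++,fast++
(s=3,f=5) a[fast]=5=a[slow] dup → fast++
(s=3,f=6) a[fast]=6≠a[slow]=5 write a[4]=6 → slow++,fast++
(s=4,f=7) a[fast]=6=a[slow] dup → fast++
(s=4,f=8) a[fast]=6=a[slow] dup → fast++
(s=4,f=9) a[fast]=6=a[slow] dup → fast++
(s=4,f=10) a[fast]=7≠a[slow]=6 write a[5]=7 → slow++,fast++
(s=5,f=11) a[fast]=8≠a[slow]=7 write a[6]=8 → slow++,fast++
(s=6,f=12) a[fast]=11≠a[slow]=8 write a[7]=11 → slow++,fast++
(s=7,f=13) a[fast]=12≠a[slow]=11 write a[8]=12 → slow++,fast++
(s=8,f=14) a[fast]=14≠a[slow]=12 write a[9]=14 → slow++,fast++
(s=9,f=15) a[fast]=14=a[slow] dup → fast++
(s=9,f=16) a[fast]=14=a[slow] dup → fast++

length 10; prefix = [1, 3, 4, 5, 6, 7, 8, 11, 12, 14]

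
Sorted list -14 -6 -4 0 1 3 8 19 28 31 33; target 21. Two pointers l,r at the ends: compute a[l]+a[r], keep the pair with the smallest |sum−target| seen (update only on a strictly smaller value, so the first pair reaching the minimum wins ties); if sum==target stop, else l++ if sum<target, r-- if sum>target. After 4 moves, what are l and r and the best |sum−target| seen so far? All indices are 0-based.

[0,10] -14+33=19 d=2 * → l++
[1,10] -6+33=27 d=6 → r--
[1,9] -6+31=25 d=4 → r--
[1,8] -6+28=22 d=1 * → r--

l=1, r=7, best |Δ|=1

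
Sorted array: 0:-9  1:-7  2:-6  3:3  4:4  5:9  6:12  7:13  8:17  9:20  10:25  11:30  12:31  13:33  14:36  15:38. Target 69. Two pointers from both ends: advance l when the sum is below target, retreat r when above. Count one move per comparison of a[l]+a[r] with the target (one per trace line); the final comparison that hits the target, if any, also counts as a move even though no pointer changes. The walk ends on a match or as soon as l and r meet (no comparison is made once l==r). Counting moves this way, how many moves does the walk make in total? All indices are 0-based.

[0,15] -9+38=29 <69 → l++
[1,15] -7+38=31 <69 → l++
[2,15] -6+38=32 <69 → l++
[3,15] 3+38=41 <69 → l++
[4,15] 4+38=42 <69 → l++
[5,15] 9+38=47 <69 → l++
[6,15] 12+38=50 <69 → l++
[7,15] 13+38=51 <69 → l++
[8,15] 17+38=55 <69 → l++
[9,15] 20+38=58 <69 → l++
[10,15] 25+38=63 <69 → l++
[11,15] 30+38=68 <69 → l++
[12,15] 31+38=69 → found

13 moves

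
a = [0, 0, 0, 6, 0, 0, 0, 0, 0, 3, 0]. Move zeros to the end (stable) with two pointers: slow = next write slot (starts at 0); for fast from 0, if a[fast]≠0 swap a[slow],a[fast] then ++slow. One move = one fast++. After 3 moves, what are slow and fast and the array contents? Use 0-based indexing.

(s=0,f=0) a[fast]=0 → fast++
(s=0,f=1) a[fast]=0 → fast++
(s=0,f=2) a[fast]=0 → fast++

slow=0, fast=3, a=[0, 0, 0, 6, 0, 0, 0, 0, 0, 3, 0]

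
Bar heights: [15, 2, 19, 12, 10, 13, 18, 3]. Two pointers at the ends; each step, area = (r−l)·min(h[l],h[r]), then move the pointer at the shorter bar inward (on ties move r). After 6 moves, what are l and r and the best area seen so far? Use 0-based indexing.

l=2, r=3, best area=90

l=0 r=7: min(15,3)*7=21 best=21 *, r--
l=0 r=6: min(15,18)*6=90 best=90 *, l++
l=1 r=6: min(2,18)*5=10 best=90, l++
l=2 r=6: min(19,18)*4=72 best=90, r--
l=2 r=5: min(19,13)*3=39 best=90, r--
l=2 r=4: min(19,10)*2=20 best=90, r--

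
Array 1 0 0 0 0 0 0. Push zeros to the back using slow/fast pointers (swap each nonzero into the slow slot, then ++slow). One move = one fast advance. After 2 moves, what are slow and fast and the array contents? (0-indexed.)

slow=1, fast=2, a=[1, 0, 0, 0, 0, 0, 0]

slow=0 fast=0: a[fast]=1≠0 swap→a[0]=1, slow++,fast++
slow=1 fast=1: a[fast]=0, fast++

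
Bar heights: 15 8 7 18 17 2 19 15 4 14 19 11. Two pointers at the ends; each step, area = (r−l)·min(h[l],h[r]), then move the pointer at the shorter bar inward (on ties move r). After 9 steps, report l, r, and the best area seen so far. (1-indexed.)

l=1 r=12: min(15,11)*11=121 best=121 *, r--
l=1 r=11: min(15,19)*10=150 best=150 *, l++
l=2 r=11: min(8,19)*9=72 best=150, l++
l=3 r=11: min(7,19)*8=56 best=150, l++
l=4 r=11: min(18,19)*7=126 best=150, l++
l=5 r=11: min(17,19)*6=102 best=150, l++
l=6 r=11: min(2,19)*5=10 best=150, l++
l=7 r=11: min(19,19)*4=76 best=150, r--
l=7 r=10: min(19,14)*3=42 best=150, r--

l=7, r=9, best area=150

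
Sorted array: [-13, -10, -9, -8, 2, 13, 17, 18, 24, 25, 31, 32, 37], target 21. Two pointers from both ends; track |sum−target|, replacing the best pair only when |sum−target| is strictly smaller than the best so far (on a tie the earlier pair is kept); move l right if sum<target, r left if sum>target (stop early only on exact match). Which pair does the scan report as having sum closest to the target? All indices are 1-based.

[1,13] -13+37=24 d=3 * → r--
[1,12] -13+32=19 d=2 * → l++
[2,12] -10+32=22 d=1 * → r--
[2,11] -10+31=21 d=0 * → stop

pair (-10, 31) with sum 21 (|Δ|=0)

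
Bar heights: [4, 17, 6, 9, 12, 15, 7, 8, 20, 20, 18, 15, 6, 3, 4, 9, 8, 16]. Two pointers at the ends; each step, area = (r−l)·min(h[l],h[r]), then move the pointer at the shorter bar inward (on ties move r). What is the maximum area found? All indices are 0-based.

[0,17] min(4,16)*17=68 best=68 * → l++
[1,17] min(17,16)*16=256 best=256 * → r--
[1,16] min(17,8)*15=120 best=256 → r--
[1,15] min(17,9)*14=126 best=256 → r--
[1,14] min(17,4)*13=52 best=256 → r--
[1,13] min(17,3)*12=36 best=256 → r--
[1,12] min(17,6)*11=66 best=256 → r--
[1,11] min(17,15)*10=150 best=256 → r--
[1,10] min(17,18)*9=153 best=256 → l++
[2,10] min(6,18)*8=48 best=256 → l++
[3,10] min(9,18)*7=63 best=256 → l++
[4,10] min(12,18)*6=72 best=256 → l++
[5,10] min(15,18)*5=75 best=256 → l++
[6,10] min(7,18)*4=28 best=256 → l++
[7,10] min(8,18)*3=24 best=256 → l++
[8,10] min(20,18)*2=36 best=256 → r--
[8,9] min(20,20)*1=20 best=256 → r--

max area = 256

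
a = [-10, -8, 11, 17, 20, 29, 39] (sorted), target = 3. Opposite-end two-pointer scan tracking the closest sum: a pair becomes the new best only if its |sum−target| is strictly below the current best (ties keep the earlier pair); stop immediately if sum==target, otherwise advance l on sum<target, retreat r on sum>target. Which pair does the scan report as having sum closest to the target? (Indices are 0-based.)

pair (-8, 11) with sum 3 (|Δ|=0)

[0,6] -10+39=29 d=26 * → r--
[0,5] -10+29=19 d=16 * → r--
[0,4] -10+20=10 d=7 * → r--
[0,3] -10+17=7 d=4 * → r--
[0,2] -10+11=1 d=2 * → l++
[1,2] -8+11=3 d=0 * → stop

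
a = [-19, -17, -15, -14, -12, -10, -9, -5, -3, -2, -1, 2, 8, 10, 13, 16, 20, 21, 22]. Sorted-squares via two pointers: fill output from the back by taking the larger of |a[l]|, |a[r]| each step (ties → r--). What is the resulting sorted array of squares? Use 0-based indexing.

[0,18] |-19|<=|22| out[18]=484 → r--
[0,17] |-19|<=|21| out[17]=441 → r--
[0,16] |-19|<=|20| out[16]=400 → r--
[0,15] |-19|>|16| out[15]=361 → l++
[1,15] |-17|>|16| out[14]=289 → l++
[2,15] |-15|<=|16| out[13]=256 → r--
[2,14] |-15|>|13| out[12]=225 → l++
[3,14] |-14|>|13| out[11]=196 → l++
[4,14] |-12|<=|13| out[10]=169 → r--
[4,13] |-12|>|10| out[9]=144 → l++
[5,13] |-10|<=|10| out[8]=100 → r--
[5,12] |-10|>|8| out[7]=100 → l++
[6,12] |-9|>|8| out[6]=81 → l++
[7,12] |-5|<=|8| out[5]=64 → r--
[7,11] |-5|>|2| out[4]=25 → l++
[8,11] |-3|>|2| out[3]=9 → l++
[9,11] |-2|<=|2| out[2]=4 → r--
[9,10] |-2|>|-1| out[1]=4 → l++
[10,10] |-1|<=|-1| out[0]=1 → r--

[1, 4, 4, 9, 25, 64, 81, 100, 100, 144, 169, 196, 225, 256, 289, 361, 400, 441, 484]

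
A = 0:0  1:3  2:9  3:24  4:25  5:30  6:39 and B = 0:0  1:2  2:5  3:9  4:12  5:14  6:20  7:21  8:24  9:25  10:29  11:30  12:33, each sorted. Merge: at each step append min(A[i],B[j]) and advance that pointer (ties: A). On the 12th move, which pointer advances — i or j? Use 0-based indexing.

[i=0,j=0] A[i]=0<=B[j]=0 take 0 → i++
[i=1,j=0] A[i]=3>B[j]=0 take 0 → j++
[i=1,j=1] A[i]=3>B[j]=2 take 2 → j++
[i=1,j=2] A[i]=3<=B[j]=5 take 3 → i++
[i=2,j=2] A[i]=9>B[j]=5 take 5 → j++
[i=2,j=3] A[i]=9<=B[j]=9 take 9 → i++
[i=3,j=3] A[i]=24>B[j]=9 take 9 → j++
[i=3,j=4] A[i]=24>B[j]=12 take 12 → j++
[i=3,j=5] A[i]=24>B[j]=14 take 14 → j++
[i=3,j=6] A[i]=24>B[j]=20 take 20 → j++
[i=3,j=7] A[i]=24>B[j]=21 take 21 → j++
[i=3,j=8] A[i]=24<=B[j]=24 take 24 → i++

i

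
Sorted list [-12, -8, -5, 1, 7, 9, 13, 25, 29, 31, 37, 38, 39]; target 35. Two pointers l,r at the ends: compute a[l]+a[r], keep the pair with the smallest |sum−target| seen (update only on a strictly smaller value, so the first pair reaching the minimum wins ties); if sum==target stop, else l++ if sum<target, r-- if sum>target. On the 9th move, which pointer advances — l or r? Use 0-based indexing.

l=0 r=12: -12+39=27 d=8 *, l++
l=1 r=12: -8+39=31 d=4 *, l++
l=2 r=12: -5+39=34 d=1 *, l++
l=3 r=12: 1+39=40 d=5, r--
l=3 r=11: 1+38=39 d=4, r--
l=3 r=10: 1+37=38 d=3, r--
l=3 r=9: 1+31=32 d=3, l++
l=4 r=9: 7+31=38 d=3, r--
l=4 r=8: 7+29=36 d=1, r--

r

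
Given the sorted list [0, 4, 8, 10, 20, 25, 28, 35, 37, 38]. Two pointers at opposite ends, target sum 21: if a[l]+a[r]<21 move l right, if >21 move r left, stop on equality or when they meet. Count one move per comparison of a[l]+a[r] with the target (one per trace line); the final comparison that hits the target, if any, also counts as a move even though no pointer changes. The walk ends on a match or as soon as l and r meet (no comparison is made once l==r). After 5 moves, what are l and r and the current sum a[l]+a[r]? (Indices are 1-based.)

[1,10] 0+38=38 >21 → r--
[1,9] 0+37=37 >21 → r--
[1,8] 0+35=35 >21 → r--
[1,7] 0+28=28 >21 → r--
[1,6] 0+25=25 >21 → r--

l=1, r=5, sum=20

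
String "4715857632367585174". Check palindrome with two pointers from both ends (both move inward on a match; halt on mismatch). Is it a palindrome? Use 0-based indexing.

palindrome

l=0 r=18: '4'=='4', l++,r--
l=1 r=17: '7'=='7', l++,r--
l=2 r=16: '1'=='1', l++,r--
l=3 r=15: '5'=='5', l++,r--
l=4 r=14: '8'=='8', l++,r--
l=5 r=13: '5'=='5', l++,r--
l=6 r=12: '7'=='7', l++,r--
l=7 r=11: '6'=='6', l++,r--
l=8 r=10: '3'=='3', l++,r--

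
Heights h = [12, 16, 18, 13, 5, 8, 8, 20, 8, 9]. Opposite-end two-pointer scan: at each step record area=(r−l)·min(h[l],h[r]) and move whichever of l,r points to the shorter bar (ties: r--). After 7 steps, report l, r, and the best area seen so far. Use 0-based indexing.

l=5, r=7, best area=96

[0,9] min(12,9)*9=81 best=81 * → r--
[0,8] min(12,8)*8=64 best=81 → r--
[0,7] min(12,20)*7=84 best=84 * → l++
[1,7] min(16,20)*6=96 best=96 * → l++
[2,7] min(18,20)*5=90 best=96 → l++
[3,7] min(13,20)*4=52 best=96 → l++
[4,7] min(5,20)*3=15 best=96 → l++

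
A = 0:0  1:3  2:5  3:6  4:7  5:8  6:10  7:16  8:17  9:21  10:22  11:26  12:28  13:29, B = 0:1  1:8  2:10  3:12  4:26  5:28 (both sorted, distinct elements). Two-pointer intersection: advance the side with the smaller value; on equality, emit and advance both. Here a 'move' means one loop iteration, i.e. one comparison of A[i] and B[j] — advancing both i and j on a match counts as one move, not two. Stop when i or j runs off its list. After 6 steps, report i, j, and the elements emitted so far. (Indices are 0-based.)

[i=0,j=0] 0<1 → i++
[i=1,j=0] 3>1 → j++
[i=1,j=1] 3<8 → i++
[i=2,j=1] 5<8 → i++
[i=3,j=1] 6<8 → i++
[i=4,j=1] 7<8 → i++

i=5, j=1, emitted=[]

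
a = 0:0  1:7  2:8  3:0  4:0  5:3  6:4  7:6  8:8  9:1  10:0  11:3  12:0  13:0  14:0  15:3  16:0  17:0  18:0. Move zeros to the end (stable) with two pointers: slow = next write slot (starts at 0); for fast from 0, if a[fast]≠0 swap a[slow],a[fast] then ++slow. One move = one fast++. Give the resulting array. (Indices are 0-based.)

[7, 8, 3, 4, 6, 8, 1, 3, 3, 0, 0, 0, 0, 0, 0, 0, 0, 0, 0]

slow=0 fast=0: a[fast]=0, fast++
slow=0 fast=1: a[fast]=7≠0 swap→a[0]=7, slow++,fast++
slow=1 fast=2: a[fast]=8≠0 swap→a[1]=8, slow++,fast++
slow=2 fast=3: a[fast]=0, fast++
slow=2 fast=4: a[fast]=0, fast++
slow=2 fast=5: a[fast]=3≠0 swap→a[2]=3, slow++,fast++
slow=3 fast=6: a[fast]=4≠0 swap→a[3]=4, slow++,fast++
slow=4 fast=7: a[fast]=6≠0 swap→a[4]=6, slow++,fast++
slow=5 fast=8: a[fast]=8≠0 swap→a[5]=8, slow++,fast++
slow=6 fast=9: a[fast]=1≠0 swap→a[6]=1, slow++,fast++
slow=7 fast=10: a[fast]=0, fast++
slow=7 fast=11: a[fast]=3≠0 swap→a[7]=3, slow++,fast++
slow=8 fast=12: a[fast]=0, fast++
slow=8 fast=13: a[fast]=0, fast++
slow=8 fast=14: a[fast]=0, fast++
slow=8 fast=15: a[fast]=3≠0 swap→a[8]=3, slow++,fast++
slow=9 fast=16: a[fast]=0, fast++
slow=9 fast=17: a[fast]=0, fast++
slow=9 fast=18: a[fast]=0, fast++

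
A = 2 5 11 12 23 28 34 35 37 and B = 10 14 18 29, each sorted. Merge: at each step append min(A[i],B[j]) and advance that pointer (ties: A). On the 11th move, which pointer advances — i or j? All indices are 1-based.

i

[i=1,j=1] A[i]=2<=B[j]=10 take 2 → i++
[i=2,j=1] A[i]=5<=B[j]=10 take 5 → i++
[i=3,j=1] A[i]=11>B[j]=10 take 10 → j++
[i=3,j=2] A[i]=11<=B[j]=14 take 11 → i++
[i=4,j=2] A[i]=12<=B[j]=14 take 12 → i++
[i=5,j=2] A[i]=23>B[j]=14 take 14 → j++
[i=5,j=3] A[i]=23>B[j]=18 take 18 → j++
[i=5,j=4] A[i]=23<=B[j]=29 take 23 → i++
[i=6,j=4] A[i]=28<=B[j]=29 take 28 → i++
[i=7,j=4] A[i]=34>B[j]=29 take 29 → j++
[i=7,j=5] B done, take A[i]=34 → i++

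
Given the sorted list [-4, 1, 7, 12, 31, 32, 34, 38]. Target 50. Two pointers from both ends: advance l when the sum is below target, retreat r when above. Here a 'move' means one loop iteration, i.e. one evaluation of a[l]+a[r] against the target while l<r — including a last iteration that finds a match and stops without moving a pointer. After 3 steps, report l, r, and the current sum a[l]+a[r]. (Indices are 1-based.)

[1,8] -4+38=34 <50 → l++
[2,8] 1+38=39 <50 → l++
[3,8] 7+38=45 <50 → l++

l=4, r=8, sum=50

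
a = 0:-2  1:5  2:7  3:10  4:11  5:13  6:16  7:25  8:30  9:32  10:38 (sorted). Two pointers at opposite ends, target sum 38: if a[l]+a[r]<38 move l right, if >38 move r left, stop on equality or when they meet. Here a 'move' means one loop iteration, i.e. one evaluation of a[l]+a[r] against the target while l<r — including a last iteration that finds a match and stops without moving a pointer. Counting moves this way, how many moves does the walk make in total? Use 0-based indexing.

9 moves

[0,10] -2+38=36 <38 → l++
[1,10] 5+38=43 >38 → r--
[1,9] 5+32=37 <38 → l++
[2,9] 7+32=39 >38 → r--
[2,8] 7+30=37 <38 → l++
[3,8] 10+30=40 >38 → r--
[3,7] 10+25=35 <38 → l++
[4,7] 11+25=36 <38 → l++
[5,7] 13+25=38 → found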